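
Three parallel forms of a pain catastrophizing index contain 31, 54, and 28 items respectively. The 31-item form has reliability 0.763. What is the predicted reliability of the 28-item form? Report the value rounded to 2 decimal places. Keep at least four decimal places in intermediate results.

Only the ratio of lengths matters: n = 28/31 = 0.9032
r_{28} = n·r / (1 + (n − 1)·r) = 0.6891 / 0.9261 ≈ 0.7441

0.74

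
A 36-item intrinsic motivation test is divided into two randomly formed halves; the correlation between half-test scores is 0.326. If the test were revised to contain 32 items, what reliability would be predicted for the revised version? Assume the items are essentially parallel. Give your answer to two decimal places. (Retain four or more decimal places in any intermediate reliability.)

0.46

Full-test reliability from the split-half r: r_full = 2(0.326)/(1 + 0.326) = 0.4917
Length factor from 36 to 32 items: n = 32/36 = 0.8889
r_new = n·r_full / (1 + (n − 1)·r_full) = 0.4371 / 0.9454 ≈ 0.4623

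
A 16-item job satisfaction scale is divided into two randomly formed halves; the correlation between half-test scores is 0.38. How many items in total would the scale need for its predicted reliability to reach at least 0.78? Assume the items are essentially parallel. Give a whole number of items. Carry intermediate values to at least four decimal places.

r_full = 2(0.38)/(1 + 0.38) = 0.5507
n = r_tgt(1 − r_full) / [r_full(1 − r_tgt)] = 0.78 × 0.4493 / (0.5507 × 0.22) ≈ 2.8926
Required items = 2.8926 × 16 = 46.28, so 47 items.

47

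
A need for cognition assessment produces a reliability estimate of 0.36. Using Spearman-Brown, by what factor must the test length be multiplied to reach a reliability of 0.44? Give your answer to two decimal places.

Spearman-Brown solved for the length factor n:
n = r*(1 − r) / [ r (1 − r*) ]
n = 0.44 × (1 − 0.36) / [ 0.36 × (1 − 0.44) ]
n = 0.2816 / 0.2016 ≈ 1.3968

1.40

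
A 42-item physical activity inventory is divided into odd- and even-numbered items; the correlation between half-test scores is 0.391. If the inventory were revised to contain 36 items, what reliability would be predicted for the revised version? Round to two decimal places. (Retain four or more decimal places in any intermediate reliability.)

0.52

First correct the split-half correlation to full-test reliability: r_full = 2 × 0.391 / (1 + 0.391) ≈ 0.5622
Then adjust to 36 items: n = 36/42 = 0.8571
r_new = n·r_full / (1 + (n − 1)·r_full) = 0.4819 / 0.9197 ≈ 0.5240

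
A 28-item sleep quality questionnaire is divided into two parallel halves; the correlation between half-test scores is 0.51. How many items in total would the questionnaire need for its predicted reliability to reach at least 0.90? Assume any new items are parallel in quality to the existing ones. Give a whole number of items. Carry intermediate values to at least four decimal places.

Corrected full-test reliability: r_full = 2 × 0.51 / (1 + 0.51) ≈ 0.6755
Solve Spearman-Brown for n: n = 0.90(1 − 0.6755) / [0.6755(1 − 0.90)] = 4.3235
Required items = 4.3235 × 28 = 121.06, so 122 items.

122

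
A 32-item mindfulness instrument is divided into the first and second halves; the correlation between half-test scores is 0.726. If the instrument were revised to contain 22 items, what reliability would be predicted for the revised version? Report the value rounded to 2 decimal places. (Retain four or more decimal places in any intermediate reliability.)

0.78

Full-test reliability from the split-half r: r_full = 2(0.726)/(1 + 0.726) = 0.8413
Then adjust to 22 items: n = 22/32 = 0.6875
r_new = n·r_full / (1 + (n − 1)·r_full) = 0.5784 / 0.7371 ≈ 0.7847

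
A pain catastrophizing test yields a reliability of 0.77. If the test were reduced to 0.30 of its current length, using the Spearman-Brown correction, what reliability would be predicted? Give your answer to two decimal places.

0.50

r_new = (0.3 × 0.77) / (1 + (0.3 − 1) × 0.77)
r_new = 0.2310 / 0.4610 ≈ 0.5011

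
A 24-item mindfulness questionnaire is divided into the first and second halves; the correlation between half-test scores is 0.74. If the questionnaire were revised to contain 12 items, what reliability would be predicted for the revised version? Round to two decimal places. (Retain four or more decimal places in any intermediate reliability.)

Full-test reliability from the split-half r: r_full = 2(0.74)/(1 + 0.74) = 0.8506
Length factor from 24 to 12 items: n = 12/24 = 0.5000
r_new = n·r_full / (1 + (n − 1)·r_full) = 0.4253 / 0.5747 ≈ 0.7400

0.74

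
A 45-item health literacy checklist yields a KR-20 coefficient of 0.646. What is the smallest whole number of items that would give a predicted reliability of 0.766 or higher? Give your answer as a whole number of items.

81

Invert Spearman-Brown to solve for n:
n = r_target (1 − r_old) / [ r_old (1 − r_target) ]
n = 0.766 × (1 − 0.646) / [ 0.646 × (1 − 0.766) ]
n = 0.271164 / 0.151164 ≈ 1.7938
Items needed = n × 45 = 1.7938 × 45 ≈ 80.72 → round up to 81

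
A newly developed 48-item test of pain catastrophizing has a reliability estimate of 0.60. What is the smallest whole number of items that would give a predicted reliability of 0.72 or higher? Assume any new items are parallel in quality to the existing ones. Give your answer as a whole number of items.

83

Rearranging the Spearman-Brown formula for n,
n = r*(1 − r) / [ r (1 − r*) ]
n = [0.72 × 0.40] / [0.60 × 0.28]
  = 0.2880 / 0.1680 = 1.7143
So the test needs 1.7143 × 48 ≈ 82.29 items; rounding up, 83.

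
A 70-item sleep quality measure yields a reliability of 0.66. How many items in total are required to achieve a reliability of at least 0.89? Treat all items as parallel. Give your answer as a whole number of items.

292

Spearman-Brown solved for the length factor n:
n = r*(1 − r) / [ r (1 − r*) ]
n = [0.89 × 0.34] / [0.66 × 0.11]
n = 0.3026 / 0.0726 ≈ 4.1680
Items needed = n × 70 = 4.1680 × 70 ≈ 291.76 → round up to 292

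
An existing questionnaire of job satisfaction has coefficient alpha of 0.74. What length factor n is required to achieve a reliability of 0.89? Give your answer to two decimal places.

2.84

Spearman-Brown solved for the length factor n:
n = r*(1 − r) / [ r (1 − r*) ]
n = [0.89 × 0.26] / [0.74 × 0.11]
n = 0.2314 / 0.0814 ≈ 2.8428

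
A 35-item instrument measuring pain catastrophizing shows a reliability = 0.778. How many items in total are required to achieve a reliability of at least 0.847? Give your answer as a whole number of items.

56

Rearranging the Spearman-Brown formula for n,
n = r*(1 − r) / [ r (1 − r*) ]
n = 0.847(1 − 0.778) / [0.778(1 − 0.847)]
  = 0.188034 / 0.119034 = 1.5797
So the test needs 1.5797 × 35 ≈ 55.29 items; rounding up, 56.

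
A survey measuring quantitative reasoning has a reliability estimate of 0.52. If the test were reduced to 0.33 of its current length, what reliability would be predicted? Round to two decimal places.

r_new = 0.33·0.52 / [1 + (0.33 − 1)·0.52]
     = 0.1716 / 0.6516 = 0.2634

0.26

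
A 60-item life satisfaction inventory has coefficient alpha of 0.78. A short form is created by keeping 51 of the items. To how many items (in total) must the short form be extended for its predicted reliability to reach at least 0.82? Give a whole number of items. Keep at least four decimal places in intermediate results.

Short-form reliability: n = 51/60 = 0.8500; r_51 = n·r/(1+(n−1)r) ≈ 0.7508
Then solve for n' with r_old = 0.7508, r_target = 0.82: n' = 0.82(1 − 0.7508)/[0.7508(1 − 0.82)] = 1.5120
Items = 1.5120 × 51 ≈ 77.11 → 78

78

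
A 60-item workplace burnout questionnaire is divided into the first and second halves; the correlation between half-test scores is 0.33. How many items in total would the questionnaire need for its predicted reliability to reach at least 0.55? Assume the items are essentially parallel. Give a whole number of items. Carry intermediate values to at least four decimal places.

Corrected full-test reliability: r_full = 2 × 0.33 / (1 + 0.33) ≈ 0.4962
Solve Spearman-Brown for n: n = 0.55(1 − 0.4962) / [0.4962(1 − 0.55)] = 1.2409
Items = 1.2409 × 60 ≈ 74.45 → 75

75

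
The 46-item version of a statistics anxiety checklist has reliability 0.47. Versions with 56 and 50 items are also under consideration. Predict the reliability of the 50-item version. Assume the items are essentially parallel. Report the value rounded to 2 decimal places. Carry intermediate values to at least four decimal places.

0.49

The 56-item form is not needed; work directly from the 46-item form with n = 50/46 = 1.0870.
r_{50} = n·r / (1 + (n − 1)·r) = 0.5109 / 1.0409 ≈ 0.4908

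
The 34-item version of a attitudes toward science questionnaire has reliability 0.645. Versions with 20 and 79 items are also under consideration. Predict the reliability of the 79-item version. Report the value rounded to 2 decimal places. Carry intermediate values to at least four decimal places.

0.81

Only the ratio of lengths matters: n = 79/34 = 2.3235
r_{79} = n·r / (1 + (n − 1)·r) = 1.4987 / 1.8537 ≈ 0.8085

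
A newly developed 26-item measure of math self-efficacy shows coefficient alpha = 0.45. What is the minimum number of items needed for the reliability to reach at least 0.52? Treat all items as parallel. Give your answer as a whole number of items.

n = 0.52(1 − 0.45) / [0.45(1 − 0.52)]
n = 0.2860 / 0.2160 ≈ 1.3241
1.3241 × 26 = 34.43 → 35 items

35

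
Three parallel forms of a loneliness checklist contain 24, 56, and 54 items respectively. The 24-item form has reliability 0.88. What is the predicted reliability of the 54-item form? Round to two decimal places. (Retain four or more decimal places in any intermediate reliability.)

0.94

The 56-item form is not needed; work directly from the 24-item form with n = 54/24 = 2.2500.
r_{54} = n·r / (1 + (n − 1)·r) = 1.9800 / 2.1000 ≈ 0.9429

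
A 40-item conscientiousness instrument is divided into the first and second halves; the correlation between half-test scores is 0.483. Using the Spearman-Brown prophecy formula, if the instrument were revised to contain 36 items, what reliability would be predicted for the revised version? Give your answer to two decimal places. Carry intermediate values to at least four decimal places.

Full-test reliability from the split-half r: r_full = 2(0.483)/(1 + 0.483) = 0.6514
Then adjust to 36 items: n = 36/40 = 0.9000
r_new = n·r_full / (1 + (n − 1)·r_full) = 0.5863 / 0.9349 ≈ 0.6271

0.63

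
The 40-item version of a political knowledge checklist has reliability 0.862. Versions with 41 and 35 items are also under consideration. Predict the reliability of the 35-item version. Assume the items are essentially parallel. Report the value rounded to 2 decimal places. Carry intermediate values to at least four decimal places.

The 41-item form is not needed; work directly from the 40-item form with n = 35/40 = 0.8750.
r_{35} = n·r / (1 + (n − 1)·r) = 0.7542 / 0.8922 ≈ 0.8453

0.85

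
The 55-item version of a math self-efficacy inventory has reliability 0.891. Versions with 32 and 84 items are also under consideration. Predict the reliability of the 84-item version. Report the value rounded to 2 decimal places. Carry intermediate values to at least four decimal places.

The 32-item form is not needed; work directly from the 55-item form with n = 84/55 = 1.5273.
r_{84} = n·r / (1 + (n − 1)·r) = 1.3608 / 1.4698 ≈ 0.9258

0.93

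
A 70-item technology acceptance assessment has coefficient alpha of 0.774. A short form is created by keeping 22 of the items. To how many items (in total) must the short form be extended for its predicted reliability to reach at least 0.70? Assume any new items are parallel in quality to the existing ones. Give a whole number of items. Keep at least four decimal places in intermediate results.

First, r for the 22-item form: n = 22/70 = 0.3143, so r_22 = 0.3143·0.774/(1 + (0.3143 − 1)·0.774) = 0.5184
Then solve for n' with r_old = 0.5184, r_target = 0.70: n' = 0.70(1 − 0.5184)/[0.5184(1 − 0.70)] = 2.1677
Items = 2.1677 × 22 ≈ 47.69 → 48

48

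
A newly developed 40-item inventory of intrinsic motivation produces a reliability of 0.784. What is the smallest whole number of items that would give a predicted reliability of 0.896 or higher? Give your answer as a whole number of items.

95

Spearman-Brown solved for the length factor n:
n = r_target (1 − r_old) / [ r_old (1 − r_target) ]
n = [0.896 × 0.216] / [0.784 × 0.104]
  = 0.193536 / 0.081536 = 2.3736
So the test needs 2.3736 × 40 ≈ 94.94 items; rounding up, 95.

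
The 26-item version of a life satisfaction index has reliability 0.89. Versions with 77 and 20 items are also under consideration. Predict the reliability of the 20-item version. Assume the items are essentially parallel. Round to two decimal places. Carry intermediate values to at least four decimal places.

Only the ratio of lengths matters: n = 20/26 = 0.7692
r_{20} = n·r / (1 + (n − 1)·r) = 0.6846 / 0.7946 ≈ 0.8616

0.86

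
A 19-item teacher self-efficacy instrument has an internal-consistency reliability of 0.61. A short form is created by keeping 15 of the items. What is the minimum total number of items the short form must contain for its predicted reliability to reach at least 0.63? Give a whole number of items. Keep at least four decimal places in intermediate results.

21

First, r for the 15-item form: n = 15/19 = 0.7895, so r_15 = 0.7895·0.61/(1 + (0.7895 − 1)·0.61) = 0.5525
Then solve for n' with r_old = 0.5525, r_target = 0.63: n' = 0.63(1 − 0.5525)/[0.5525(1 − 0.63)] = 1.3791
Items = 1.3791 × 15 ≈ 20.69 → 21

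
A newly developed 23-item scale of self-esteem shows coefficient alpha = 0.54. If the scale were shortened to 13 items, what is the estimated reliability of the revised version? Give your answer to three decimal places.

The new length is 13/23 = 0.5652 times the old.
r_new = 0.5652·0.54 / [1 + (0.5652 − 1)·0.54]
r_new = 0.3052 / 0.7652 ≈ 0.3988

0.399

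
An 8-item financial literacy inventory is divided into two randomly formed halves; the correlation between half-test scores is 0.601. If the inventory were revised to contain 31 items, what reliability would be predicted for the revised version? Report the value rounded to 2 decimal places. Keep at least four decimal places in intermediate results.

0.92

First correct the split-half correlation to full-test reliability: r_full = 2 × 0.601 / (1 + 0.601) ≈ 0.7508
Then adjust to 31 items: n = 31/8 = 3.8750
r_new = n·r_full / (1 + (n − 1)·r_full) = 2.9093 / 3.1585 ≈ 0.9211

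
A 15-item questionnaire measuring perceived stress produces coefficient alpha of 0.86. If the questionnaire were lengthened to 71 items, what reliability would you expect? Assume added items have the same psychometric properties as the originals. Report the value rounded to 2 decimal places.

0.97

The new length is 71/15 = 4.7333 times the old.
r_new = (4.7333 × 0.86) / (1 + (4.7333 − 1) × 0.86)
r_new = 4.0706 / 4.2106 ≈ 0.9668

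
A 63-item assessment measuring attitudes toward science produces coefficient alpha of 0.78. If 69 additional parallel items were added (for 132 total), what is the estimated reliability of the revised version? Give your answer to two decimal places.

Length ratio n = 132/63 = 2.0952
r_new = (2.0952 × 0.78) / (1 + (2.0952 − 1) × 0.78)
     = 1.6343 / 1.8543 = 0.8814

0.88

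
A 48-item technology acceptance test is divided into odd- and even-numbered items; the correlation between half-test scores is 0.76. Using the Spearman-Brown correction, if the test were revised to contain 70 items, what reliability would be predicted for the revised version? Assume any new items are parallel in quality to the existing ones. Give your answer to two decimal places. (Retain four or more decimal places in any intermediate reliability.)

Spearman-Brown correction (n = 2): r_full = 2·0.76/(1 + 0.76) = 0.8636
Length factor from 48 to 70 items: n = 70/48 = 1.4583
r_new = n·r_full / (1 + (n − 1)·r_full) = 1.2594 / 1.3958 ≈ 0.9023

0.90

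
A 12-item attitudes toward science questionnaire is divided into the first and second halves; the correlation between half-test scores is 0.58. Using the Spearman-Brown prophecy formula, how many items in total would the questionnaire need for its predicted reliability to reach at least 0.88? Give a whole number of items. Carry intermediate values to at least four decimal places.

32

r_full = 2(0.58)/(1 + 0.58) = 0.7342
n = r_tgt(1 − r_full) / [r_full(1 − r_tgt)] = 0.88 × 0.2658 / (0.7342 × 0.12) ≈ 2.6549
Items = 2.6549 × 12 ≈ 31.86 → 32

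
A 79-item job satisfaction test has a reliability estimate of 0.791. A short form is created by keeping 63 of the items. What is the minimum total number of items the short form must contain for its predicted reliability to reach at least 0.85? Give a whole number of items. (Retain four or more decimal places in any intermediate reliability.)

119

First, r for the 63-item form: n = 63/79 = 0.7975, so r_63 = 0.7975·0.791/(1 + (0.7975 − 1)·0.791) = 0.7511
Length factor from the short form to reach 0.85: n' = 0.85(1 − 0.7511) / [0.7511(1 − 0.85)] ≈ 1.8778
Items = 1.8778 × 63 ≈ 118.30 → 119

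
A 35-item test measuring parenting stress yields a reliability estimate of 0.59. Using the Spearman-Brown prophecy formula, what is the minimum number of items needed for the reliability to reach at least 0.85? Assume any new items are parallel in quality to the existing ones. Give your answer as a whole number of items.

138

Spearman-Brown solved for the length factor n:
n = r_target (1 − r_old) / [ r_old (1 − r_target) ]
n = 0.85(1 − 0.59) / [0.59(1 − 0.85)]
  = 0.3485 / 0.0885 = 3.9379
So the test needs 3.9379 × 35 ≈ 137.83 items; rounding up, 138.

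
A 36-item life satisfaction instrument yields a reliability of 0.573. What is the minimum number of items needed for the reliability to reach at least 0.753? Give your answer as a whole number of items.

Invert Spearman-Brown to solve for n:
n = r*(1 − r) / [ r (1 − r*) ]
n = 0.753 × (1 − 0.573) / [ 0.573 × (1 − 0.753) ]
n = 0.321531 / 0.141531 ≈ 2.2718
2.2718 × 36 = 81.78 → 82 items

82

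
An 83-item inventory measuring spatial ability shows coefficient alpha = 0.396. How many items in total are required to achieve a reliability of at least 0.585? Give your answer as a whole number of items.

179

Spearman-Brown solved for the length factor n:
n = r_target (1 − r_old) / [ r_old (1 − r_target) ]
n = [0.585 × 0.604] / [0.396 × 0.415]
  = 0.353340 / 0.164340 = 2.1501
2.1501 × 83 = 178.46 → 179 items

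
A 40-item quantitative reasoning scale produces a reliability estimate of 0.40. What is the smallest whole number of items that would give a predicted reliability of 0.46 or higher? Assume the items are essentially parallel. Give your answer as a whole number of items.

52

Invert Spearman-Brown to solve for n:
n = r_target (1 − r_old) / [ r_old (1 − r_target) ]
n = [0.46 × 0.60] / [0.40 × 0.54]
n = 0.2760 / 0.2160 ≈ 1.2778
Items needed = n × 40 = 1.2778 × 40 ≈ 51.11 → round up to 52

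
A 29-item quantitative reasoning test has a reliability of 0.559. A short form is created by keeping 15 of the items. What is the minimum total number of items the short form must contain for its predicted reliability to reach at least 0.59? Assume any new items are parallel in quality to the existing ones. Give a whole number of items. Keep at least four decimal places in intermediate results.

First, r for the 15-item form: n = 15/29 = 0.5172, so r_15 = 0.5172·0.559/(1 + (0.5172 − 1)·0.559) = 0.3960
Length factor from the short form to reach 0.59: n' = 0.59(1 − 0.3960) / [0.3960(1 − 0.59)] ≈ 2.1949
Total items = 2.1949 × 15 = 32.92, rounded up to 33.

33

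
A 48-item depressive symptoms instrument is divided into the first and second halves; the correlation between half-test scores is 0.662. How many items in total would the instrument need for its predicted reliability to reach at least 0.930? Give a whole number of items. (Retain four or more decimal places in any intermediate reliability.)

163

Corrected full-test reliability: r_full = 2 × 0.662 / (1 + 0.662) ≈ 0.7966
n = r_tgt(1 − r_full) / [r_full(1 − r_tgt)] = 0.930 × 0.2034 / (0.7966 × 0.070) ≈ 3.3923
Required items = 3.3923 × 48 = 162.83, so 163 items.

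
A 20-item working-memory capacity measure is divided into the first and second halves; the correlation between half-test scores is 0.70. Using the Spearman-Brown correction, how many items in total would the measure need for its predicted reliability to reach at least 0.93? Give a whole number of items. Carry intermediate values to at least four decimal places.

r_full = 2(0.70)/(1 + 0.70) = 0.8235
n = r_tgt(1 − r_full) / [r_full(1 − r_tgt)] = 0.93 × 0.1765 / (0.8235 × 0.07) ≈ 2.8475
Required items = 2.8475 × 20 = 56.95, so 57 items.

57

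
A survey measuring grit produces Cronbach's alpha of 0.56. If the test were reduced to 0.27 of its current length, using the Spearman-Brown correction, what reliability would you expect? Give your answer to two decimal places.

Spearman-Brown: r_new = n·r / (1 + (n − 1)·r)
r_new = 0.27·0.56 / [1 + (0.27 − 1)·0.56]
     = 0.1512 / 0.5912 = 0.2558

0.26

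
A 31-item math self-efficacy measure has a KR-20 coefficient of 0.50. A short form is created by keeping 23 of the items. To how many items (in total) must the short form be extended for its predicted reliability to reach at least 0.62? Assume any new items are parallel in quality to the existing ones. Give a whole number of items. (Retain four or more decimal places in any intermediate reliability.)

Short-form reliability: n = 23/31 = 0.7419; r_23 = n·r/(1+(n−1)r) ≈ 0.4259
Length factor from the short form to reach 0.62: n' = 0.62(1 − 0.4259) / [0.4259(1 − 0.62)] ≈ 2.1993
Total items = 2.1993 × 23 = 50.58, rounded up to 51.

51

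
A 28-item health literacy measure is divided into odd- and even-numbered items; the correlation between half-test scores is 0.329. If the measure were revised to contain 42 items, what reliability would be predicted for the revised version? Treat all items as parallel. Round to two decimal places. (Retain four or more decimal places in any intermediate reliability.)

0.60

First correct the split-half correlation to full-test reliability: r_full = 2 × 0.329 / (1 + 0.329) ≈ 0.4951
Then adjust to 42 items: n = 42/28 = 1.5000
r_new = n·r_full / (1 + (n − 1)·r_full) = 0.7427 / 1.2475 ≈ 0.5954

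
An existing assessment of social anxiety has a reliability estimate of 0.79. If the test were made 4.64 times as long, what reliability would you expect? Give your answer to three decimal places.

By Spearman-Brown, r_new = n r / (1 + (n − 1) r).
r_new = (4.64 × 0.79) / (1 + (4.64 − 1) × 0.79)
     = 3.6656 / 3.8756 = 0.9458

0.946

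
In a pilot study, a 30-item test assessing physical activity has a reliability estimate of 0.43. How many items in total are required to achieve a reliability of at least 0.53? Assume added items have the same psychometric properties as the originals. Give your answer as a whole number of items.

45

n = 0.53 × (1 − 0.43) / [ 0.43 × (1 − 0.53) ]
  = 0.3021 / 0.2021 = 1.4948
Items needed = n × 30 = 1.4948 × 30 ≈ 44.84 → round up to 45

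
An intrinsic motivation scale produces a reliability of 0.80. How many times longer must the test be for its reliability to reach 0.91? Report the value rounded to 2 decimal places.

2.53

n = 0.91 × (1 − 0.80) / [ 0.80 × (1 − 0.91) ]
  = 0.1820 / 0.0720 = 2.5278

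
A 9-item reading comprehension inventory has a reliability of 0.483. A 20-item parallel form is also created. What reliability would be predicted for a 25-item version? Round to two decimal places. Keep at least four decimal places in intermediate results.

The 20-item form is not needed; work directly from the 9-item form with n = 25/9 = 2.7778.
r_{25} = n·r / (1 + (n − 1)·r) = 1.3417 / 1.8587 ≈ 0.7218

0.72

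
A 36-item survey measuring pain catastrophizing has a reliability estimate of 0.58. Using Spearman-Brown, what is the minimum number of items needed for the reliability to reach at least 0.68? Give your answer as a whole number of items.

Rearranging the Spearman-Brown formula for n,
n = r_target (1 − r_old) / [ r_old (1 − r_target) ]
n = 0.68(1 − 0.58) / [0.58(1 − 0.68)]
n = 0.2856 / 0.1856 ≈ 1.5388
So the test needs 1.5388 × 36 ≈ 55.40 items; rounding up, 56.

56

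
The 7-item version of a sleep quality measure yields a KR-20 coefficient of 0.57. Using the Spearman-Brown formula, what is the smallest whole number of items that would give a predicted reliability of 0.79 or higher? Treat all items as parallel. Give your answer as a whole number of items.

20

n = 0.79(1 − 0.57) / [0.57(1 − 0.79)]
  = 0.3397 / 0.1197 = 2.8379
So the test needs 2.8379 × 7 ≈ 19.87 items; rounding up, 20.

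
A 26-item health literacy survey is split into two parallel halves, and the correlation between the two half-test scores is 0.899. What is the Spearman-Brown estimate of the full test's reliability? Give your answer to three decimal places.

0.947

Apply the Spearman-Brown correction with n = 2:
r_full = 2(0.899) / (1 + 0.899)
r_full = 1.7980 / 1.8990 ≈ 0.9468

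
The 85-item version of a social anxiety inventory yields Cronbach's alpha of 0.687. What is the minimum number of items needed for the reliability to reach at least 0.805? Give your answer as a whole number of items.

n = 0.805 × (1 − 0.687) / [ 0.687 × (1 − 0.805) ]
  = 0.251965 / 0.133965 = 1.8808
Items needed = n × 85 = 1.8808 × 85 ≈ 159.87 → round up to 160

160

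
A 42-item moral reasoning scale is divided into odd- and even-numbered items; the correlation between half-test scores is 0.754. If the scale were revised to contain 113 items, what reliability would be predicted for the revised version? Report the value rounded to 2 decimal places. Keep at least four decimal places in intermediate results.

Spearman-Brown correction (n = 2): r_full = 2·0.754/(1 + 0.754) = 0.8597
Then adjust to 113 items: n = 113/42 = 2.6905
r_new = n·r_full / (1 + (n − 1)·r_full) = 2.3130 / 2.4533 ≈ 0.9428

0.94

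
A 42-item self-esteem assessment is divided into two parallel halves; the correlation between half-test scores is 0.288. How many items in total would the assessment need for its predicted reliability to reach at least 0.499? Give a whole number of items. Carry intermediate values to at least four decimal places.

52

Corrected full-test reliability: r_full = 2 × 0.288 / (1 + 0.288) ≈ 0.4472
Solve Spearman-Brown for n: n = 0.499(1 − 0.4472) / [0.4472(1 − 0.499)] = 1.2312
Required items = 1.2312 × 42 = 51.71, so 52 items.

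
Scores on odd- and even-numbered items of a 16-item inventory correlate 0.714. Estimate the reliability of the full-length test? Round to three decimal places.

0.833

Apply the Spearman-Brown correction with n = 2:
r_full = 2r_hh / (1 + r_hh) = 2 × 0.714 / (1 + 0.714)
       = 1.4280 / 1.7140 = 0.8331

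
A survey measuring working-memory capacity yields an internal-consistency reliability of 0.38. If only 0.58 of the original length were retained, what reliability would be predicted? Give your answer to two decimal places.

Spearman-Brown: r_new = n·r / (1 + (n − 1)·r)
r_new = 0.58·0.38 / [1 + (0.58 − 1)·0.38]
     = 0.2204 / 0.8404 = 0.2623

0.26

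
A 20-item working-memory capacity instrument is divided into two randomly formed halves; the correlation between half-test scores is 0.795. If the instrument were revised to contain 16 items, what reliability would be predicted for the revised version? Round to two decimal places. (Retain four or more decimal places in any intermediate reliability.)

Spearman-Brown correction (n = 2): r_full = 2·0.795/(1 + 0.795) = 0.8858
Length factor from 20 to 16 items: n = 16/20 = 0.8000
r_new = n·r_full / (1 + (n − 1)·r_full) = 0.7086 / 0.8228 ≈ 0.8612

0.86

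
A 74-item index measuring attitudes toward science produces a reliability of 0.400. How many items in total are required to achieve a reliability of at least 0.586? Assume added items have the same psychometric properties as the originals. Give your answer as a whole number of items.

Invert Spearman-Brown to solve for n:
n = r*(1 − r) / [ r (1 − r*) ]
n = [0.586 × 0.600] / [0.400 × 0.414]
  = 0.351600 / 0.165600 = 2.1232
2.1232 × 74 = 157.12 → 158 items

158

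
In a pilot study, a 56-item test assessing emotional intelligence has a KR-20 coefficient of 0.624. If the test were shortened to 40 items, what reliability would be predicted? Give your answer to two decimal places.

n = 40/56 = 0.7143
Spearman-Brown: r_new = n·r / (1 + (n − 1)·r)
r_new = (0.7143 × 0.624) / (1 + (0.7143 − 1) × 0.624)
     = 0.4457 / 0.8217 = 0.5424

0.54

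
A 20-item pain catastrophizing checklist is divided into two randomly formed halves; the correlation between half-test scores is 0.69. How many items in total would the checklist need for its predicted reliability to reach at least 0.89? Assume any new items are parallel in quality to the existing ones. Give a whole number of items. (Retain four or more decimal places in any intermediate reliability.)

Corrected full-test reliability: r_full = 2 × 0.69 / (1 + 0.69) ≈ 0.8166
Solve Spearman-Brown for n: n = 0.89(1 − 0.8166) / [0.8166(1 − 0.89)] = 1.8171
Items = 1.8171 × 20 ≈ 36.34 → 37

37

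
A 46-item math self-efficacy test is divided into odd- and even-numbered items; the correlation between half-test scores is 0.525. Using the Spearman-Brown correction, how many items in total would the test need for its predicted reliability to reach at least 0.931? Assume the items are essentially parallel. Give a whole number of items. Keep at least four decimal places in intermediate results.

281

Corrected full-test reliability: r_full = 2 × 0.525 / (1 + 0.525) ≈ 0.6885
n = r_tgt(1 − r_full) / [r_full(1 − r_tgt)] = 0.931 × 0.3115 / (0.6885 × 0.069) ≈ 6.1046
Required items = 6.1046 × 46 = 280.81, so 281 items.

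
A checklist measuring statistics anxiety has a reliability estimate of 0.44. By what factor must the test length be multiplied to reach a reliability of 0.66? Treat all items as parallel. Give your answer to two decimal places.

2.47

Rearranging the Spearman-Brown formula for n,
n = r*(1 − r) / [ r (1 − r*) ]
n = 0.66 × (1 − 0.44) / [ 0.44 × (1 − 0.66) ]
n = 0.3696 / 0.1496 ≈ 2.4706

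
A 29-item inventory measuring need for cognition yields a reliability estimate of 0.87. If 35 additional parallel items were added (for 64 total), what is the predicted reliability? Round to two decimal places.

0.94

n = 64/29 = 2.2069
Spearman-Brown: r_new = n·r / (1 + (n − 1)·r)
r_new = 2.2069·0.87 / [1 + (2.2069 − 1)·0.87]
     = 1.9200 / 2.0500 = 0.9366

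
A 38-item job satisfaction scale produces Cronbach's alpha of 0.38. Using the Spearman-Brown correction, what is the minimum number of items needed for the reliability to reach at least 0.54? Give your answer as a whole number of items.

73

Spearman-Brown solved for the length factor n:
n = r*(1 − r) / [ r (1 − r*) ]
n = 0.54 × (1 − 0.38) / [ 0.38 × (1 − 0.54) ]
n = 0.3348 / 0.1748 ≈ 1.9153
1.9153 × 38 = 72.78 → 73 items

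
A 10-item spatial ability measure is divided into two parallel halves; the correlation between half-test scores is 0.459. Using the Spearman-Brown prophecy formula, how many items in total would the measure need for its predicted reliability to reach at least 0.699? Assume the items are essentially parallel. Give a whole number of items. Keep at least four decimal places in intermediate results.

Corrected full-test reliability: r_full = 2 × 0.459 / (1 + 0.459) ≈ 0.6292
Solve Spearman-Brown for n: n = 0.699(1 − 0.6292) / [0.6292(1 − 0.699)] = 1.3686
Items = 1.3686 × 10 ≈ 13.69 → 14

14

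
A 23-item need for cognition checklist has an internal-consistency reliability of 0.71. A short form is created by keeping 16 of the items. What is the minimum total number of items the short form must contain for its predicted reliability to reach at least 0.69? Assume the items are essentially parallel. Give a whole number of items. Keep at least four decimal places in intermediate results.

21

Short-form reliability: n = 16/23 = 0.6957; r_16 = n·r/(1+(n−1)r) ≈ 0.6301
Then solve for n' with r_old = 0.6301, r_target = 0.69: n' = 0.69(1 − 0.6301)/[0.6301(1 − 0.69)] = 1.3067
Items = 1.3067 × 16 ≈ 20.91 → 21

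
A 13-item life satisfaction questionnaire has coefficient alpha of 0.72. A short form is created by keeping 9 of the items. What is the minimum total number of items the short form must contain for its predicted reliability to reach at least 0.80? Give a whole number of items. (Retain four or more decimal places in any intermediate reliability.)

First, r for the 9-item form: n = 9/13 = 0.6923, so r_9 = 0.6923·0.72/(1 + (0.6923 − 1)·0.72) = 0.6403
Length factor from the short form to reach 0.80: n' = 0.80(1 − 0.6403) / [0.6403(1 − 0.80)] ≈ 2.2471
Items = 2.2471 × 9 ≈ 20.22 → 21

21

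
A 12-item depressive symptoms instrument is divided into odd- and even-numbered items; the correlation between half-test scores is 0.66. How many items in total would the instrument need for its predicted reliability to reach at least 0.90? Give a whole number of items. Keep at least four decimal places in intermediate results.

Corrected full-test reliability: r_full = 2 × 0.66 / (1 + 0.66) ≈ 0.7952
Solve Spearman-Brown for n: n = 0.90(1 − 0.7952) / [0.7952(1 − 0.90)] = 2.3179
Items = 2.3179 × 12 ≈ 27.81 → 28

28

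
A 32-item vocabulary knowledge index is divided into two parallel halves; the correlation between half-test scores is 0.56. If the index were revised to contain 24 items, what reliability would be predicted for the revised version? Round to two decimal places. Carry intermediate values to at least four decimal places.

0.66

Full-test reliability from the split-half r: r_full = 2(0.56)/(1 + 0.56) = 0.7179
Then adjust to 24 items: n = 24/32 = 0.7500
r_new = n·r_full / (1 + (n − 1)·r_full) = 0.5384 / 0.8205 ≈ 0.6562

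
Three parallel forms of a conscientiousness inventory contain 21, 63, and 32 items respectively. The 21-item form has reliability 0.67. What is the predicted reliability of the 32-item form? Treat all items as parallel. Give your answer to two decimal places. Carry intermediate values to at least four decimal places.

0.76

The 63-item form is not needed; work directly from the 21-item form with n = 32/21 = 1.5238.
r_{32} = n·r / (1 + (n − 1)·r) = 1.0209 / 1.3509 ≈ 0.7557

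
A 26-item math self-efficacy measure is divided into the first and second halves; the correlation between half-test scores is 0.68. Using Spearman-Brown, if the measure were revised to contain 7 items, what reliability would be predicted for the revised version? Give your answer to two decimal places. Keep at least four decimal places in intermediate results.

Spearman-Brown correction (n = 2): r_full = 2·0.68/(1 + 0.68) = 0.8095
Then adjust to 7 items: n = 7/26 = 0.2692
r_new = n·r_full / (1 + (n − 1)·r_full) = 0.2179 / 0.4084 ≈ 0.5335

0.53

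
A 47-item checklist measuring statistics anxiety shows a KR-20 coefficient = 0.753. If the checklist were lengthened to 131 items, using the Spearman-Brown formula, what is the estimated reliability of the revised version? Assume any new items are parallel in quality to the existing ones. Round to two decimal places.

0.89

The new length is 131/47 = 2.7872 times the old.
Apply the Spearman-Brown prophecy formula, r' = nr / [1 + (n − 1)r]:
r_new = 2.7872·0.753 / [1 + (2.7872 − 1)·0.753]
r_new = 2.0988 / 2.3458 ≈ 0.8947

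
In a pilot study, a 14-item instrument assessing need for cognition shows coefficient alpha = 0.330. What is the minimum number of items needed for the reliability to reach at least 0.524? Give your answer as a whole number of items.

n = [0.524 × 0.670] / [0.330 × 0.476]
  = 0.351080 / 0.157080 = 2.2350
So the test needs 2.2350 × 14 ≈ 31.29 items; rounding up, 32.

32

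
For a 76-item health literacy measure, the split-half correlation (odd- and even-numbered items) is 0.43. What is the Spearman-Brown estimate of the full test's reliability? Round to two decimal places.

0.60

Apply the Spearman-Brown correction with n = 2:
r_full = 2(0.43) / (1 + 0.43)
       = 0.8600 / 1.4300 = 0.6014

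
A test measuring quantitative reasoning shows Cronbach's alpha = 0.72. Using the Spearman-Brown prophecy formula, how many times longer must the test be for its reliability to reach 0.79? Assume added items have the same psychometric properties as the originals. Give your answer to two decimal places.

Spearman-Brown solved for the length factor n:
n = r_target (1 − r_old) / [ r_old (1 − r_target) ]
n = [0.79 × 0.28] / [0.72 × 0.21]
  = 0.2212 / 0.1512 = 1.4630

1.46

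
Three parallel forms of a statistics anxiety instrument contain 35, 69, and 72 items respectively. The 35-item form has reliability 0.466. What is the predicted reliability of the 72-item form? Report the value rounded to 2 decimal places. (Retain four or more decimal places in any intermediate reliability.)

0.64

Only the ratio of lengths matters: n = 72/35 = 2.0571
r_{72} = n·r / (1 + (n − 1)·r) = 0.9586 / 1.4926 ≈ 0.6422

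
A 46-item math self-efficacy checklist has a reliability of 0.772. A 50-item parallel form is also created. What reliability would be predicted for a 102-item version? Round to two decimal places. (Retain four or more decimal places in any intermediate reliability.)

0.88

Only the ratio of lengths matters: n = 102/46 = 2.2174
r_{102} = n·r / (1 + (n − 1)·r) = 1.7118 / 1.9398 ≈ 0.8825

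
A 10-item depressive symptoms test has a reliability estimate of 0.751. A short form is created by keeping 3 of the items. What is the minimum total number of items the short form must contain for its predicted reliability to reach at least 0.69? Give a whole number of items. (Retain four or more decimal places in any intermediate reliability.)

First, r for the 3-item form: n = 3/10 = 0.3000, so r_3 = 0.3000·0.751/(1 + (0.3000 − 1)·0.751) = 0.4750
Length factor from the short form to reach 0.69: n' = 0.69(1 − 0.4750) / [0.4750(1 − 0.69)] ≈ 2.4601
Items = 2.4601 × 3 ≈ 7.38 → 8

8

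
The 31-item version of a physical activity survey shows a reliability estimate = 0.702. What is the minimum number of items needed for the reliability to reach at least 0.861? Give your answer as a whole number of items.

82

n = [0.861 × 0.298] / [0.702 × 0.139]
  = 0.256578 / 0.097578 = 2.6295
2.6295 × 31 = 81.51 → 82 items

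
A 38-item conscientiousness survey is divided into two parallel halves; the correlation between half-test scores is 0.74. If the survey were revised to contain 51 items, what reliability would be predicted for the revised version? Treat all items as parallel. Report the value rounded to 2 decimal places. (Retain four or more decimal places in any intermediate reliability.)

Full-test reliability from the split-half r: r_full = 2(0.74)/(1 + 0.74) = 0.8506
Length factor from 38 to 51 items: n = 51/38 = 1.3421
r_new = n·r_full / (1 + (n − 1)·r_full) = 1.1416 / 1.2910 ≈ 0.8843

0.88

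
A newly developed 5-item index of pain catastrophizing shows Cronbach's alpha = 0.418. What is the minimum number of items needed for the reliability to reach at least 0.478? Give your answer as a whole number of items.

7

Spearman-Brown solved for the length factor n:
n = r_target (1 − r_old) / [ r_old (1 − r_target) ]
n = 0.478(1 − 0.418) / [0.418(1 − 0.478)]
  = 0.278196 / 0.218196 = 1.2750
Items needed = n × 5 = 1.2750 × 5 ≈ 6.38 → round up to 7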